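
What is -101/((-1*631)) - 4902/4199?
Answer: -140477/139451 ≈ -1.0074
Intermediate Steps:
-101/((-1*631)) - 4902/4199 = -101/(-631) - 4902*1/4199 = -101*(-1/631) - 258/221 = 101/631 - 258/221 = -140477/139451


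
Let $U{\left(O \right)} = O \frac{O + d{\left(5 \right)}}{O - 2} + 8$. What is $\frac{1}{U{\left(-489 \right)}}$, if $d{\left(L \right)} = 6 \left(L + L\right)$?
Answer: $- \frac{491}{205853} \approx -0.0023852$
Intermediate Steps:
$d{\left(L \right)} = 12 L$ ($d{\left(L \right)} = 6 \cdot 2 L = 12 L$)
$U{\left(O \right)} = 8 + \frac{O \left(60 + O\right)}{-2 + O}$ ($U{\left(O \right)} = O \frac{O + 12 \cdot 5}{O - 2} + 8 = O \frac{O + 60}{-2 + O} + 8 = O \frac{60 + O}{-2 + O} + 8 = \frac{O \left(60 + O\right)}{-2 + O} + 8 = 8 + \frac{O \left(60 + O\right)}{-2 + O}$)
$\frac{1}{U{\left(-489 \right)}} = \frac{1}{\frac{1}{-2 - 489} \left(-16 + \left(-489\right)^{2} + 68 \left(-489\right)\right)} = \frac{1}{\frac{1}{-491} \left(-16 + 239121 - 33252\right)} = \frac{1}{\left(- \frac{1}{491}\right) 205853} = \frac{1}{- \frac{205853}{491}} = - \frac{491}{205853}$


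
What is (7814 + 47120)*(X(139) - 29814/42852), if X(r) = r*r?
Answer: 3790050832271/3571 ≈ 1.0613e+9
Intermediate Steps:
X(r) = r**2
(7814 + 47120)*(X(139) - 29814/42852) = (7814 + 47120)*(139**2 - 29814/42852) = 54934*(19321 - 29814*1/42852) = 54934*(19321 - 4969/7142) = 54934*(137985613/7142) = 3790050832271/3571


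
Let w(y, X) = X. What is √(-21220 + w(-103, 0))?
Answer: 2*I*√5305 ≈ 145.67*I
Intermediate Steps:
√(-21220 + w(-103, 0)) = √(-21220 + 0) = √(-21220) = 2*I*√5305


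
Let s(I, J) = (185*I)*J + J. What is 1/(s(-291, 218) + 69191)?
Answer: -1/11666621 ≈ -8.5715e-8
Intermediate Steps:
s(I, J) = J + 185*I*J (s(I, J) = 185*I*J + J = J + 185*I*J)
1/(s(-291, 218) + 69191) = 1/(218*(1 + 185*(-291)) + 69191) = 1/(218*(1 - 53835) + 69191) = 1/(218*(-53834) + 69191) = 1/(-11735812 + 69191) = 1/(-11666621) = -1/11666621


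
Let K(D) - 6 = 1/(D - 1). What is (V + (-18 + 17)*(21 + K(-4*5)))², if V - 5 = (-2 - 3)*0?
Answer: 212521/441 ≈ 481.91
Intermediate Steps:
V = 5 (V = 5 + (-2 - 3)*0 = 5 - 5*0 = 5 + 0 = 5)
K(D) = 6 + 1/(-1 + D) (K(D) = 6 + 1/(D - 1) = 6 + 1/(-1 + D))
(V + (-18 + 17)*(21 + K(-4*5)))² = (5 + (-18 + 17)*(21 + (-5 + 6*(-4*5))/(-1 - 4*5)))² = (5 - (21 + (-5 + 6*(-20))/(-1 - 20)))² = (5 - (21 + (-5 - 120)/(-21)))² = (5 - (21 - 1/21*(-125)))² = (5 - (21 + 125/21))² = (5 - 1*566/21)² = (5 - 566/21)² = (-461/21)² = 212521/441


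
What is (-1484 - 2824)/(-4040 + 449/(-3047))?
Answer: 4375492/4103443 ≈ 1.0663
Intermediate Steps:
(-1484 - 2824)/(-4040 + 449/(-3047)) = -4308/(-4040 + 449*(-1/3047)) = -4308/(-4040 - 449/3047) = -4308/(-12310329/3047) = -4308*(-3047/12310329) = 4375492/4103443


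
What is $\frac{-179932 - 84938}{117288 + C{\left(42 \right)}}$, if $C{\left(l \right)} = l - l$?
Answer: $- \frac{1635}{724} \approx -2.2583$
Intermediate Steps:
$C{\left(l \right)} = 0$
$\frac{-179932 - 84938}{117288 + C{\left(42 \right)}} = \frac{-179932 - 84938}{117288 + 0} = - \frac{264870}{117288} = \left(-264870\right) \frac{1}{117288} = - \frac{1635}{724}$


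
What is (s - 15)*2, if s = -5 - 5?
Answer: -50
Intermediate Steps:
s = -10
(s - 15)*2 = (-10 - 15)*2 = -25*2 = -50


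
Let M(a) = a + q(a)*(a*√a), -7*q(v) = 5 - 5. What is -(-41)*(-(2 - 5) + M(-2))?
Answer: 41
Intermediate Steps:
q(v) = 0 (q(v) = -(5 - 5)/7 = -⅐*0 = 0)
M(a) = a (M(a) = a + 0*(a*√a) = a + 0*a^(3/2) = a + 0 = a)
-(-41)*(-(2 - 5) + M(-2)) = -(-41)*(-(2 - 5) - 2) = -(-41)*(-1*(-3) - 2) = -(-41)*(3 - 2) = -(-41) = -1*(-41) = 41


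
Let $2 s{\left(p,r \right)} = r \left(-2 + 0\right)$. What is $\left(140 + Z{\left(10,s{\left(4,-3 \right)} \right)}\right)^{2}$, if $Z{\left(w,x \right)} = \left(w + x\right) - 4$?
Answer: $22201$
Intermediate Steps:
$s{\left(p,r \right)} = - r$ ($s{\left(p,r \right)} = \frac{r \left(-2 + 0\right)}{2} = \frac{r \left(-2\right)}{2} = \frac{\left(-2\right) r}{2} = - r$)
$Z{\left(w,x \right)} = -4 + w + x$
$\left(140 + Z{\left(10,s{\left(4,-3 \right)} \right)}\right)^{2} = \left(140 - -9\right)^{2} = \left(140 + \left(-4 + 10 + 3\right)\right)^{2} = \left(140 + 9\right)^{2} = 149^{2} = 22201$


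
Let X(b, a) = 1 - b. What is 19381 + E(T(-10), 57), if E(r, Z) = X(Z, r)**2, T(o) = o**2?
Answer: 22517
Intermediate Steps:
E(r, Z) = (1 - Z)**2
19381 + E(T(-10), 57) = 19381 + (-1 + 57)**2 = 19381 + 56**2 = 19381 + 3136 = 22517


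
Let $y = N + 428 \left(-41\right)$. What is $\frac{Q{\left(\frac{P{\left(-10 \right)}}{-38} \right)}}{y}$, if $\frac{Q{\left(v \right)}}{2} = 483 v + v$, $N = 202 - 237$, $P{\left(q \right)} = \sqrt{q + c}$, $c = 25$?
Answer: $\frac{484 \sqrt{15}}{334077} \approx 0.0056111$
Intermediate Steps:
$P{\left(q \right)} = \sqrt{25 + q}$ ($P{\left(q \right)} = \sqrt{q + 25} = \sqrt{25 + q}$)
$N = -35$ ($N = 202 - 237 = -35$)
$y = -17583$ ($y = -35 + 428 \left(-41\right) = -35 - 17548 = -17583$)
$Q{\left(v \right)} = 968 v$ ($Q{\left(v \right)} = 2 \left(483 v + v\right) = 2 \cdot 484 v = 968 v$)
$\frac{Q{\left(\frac{P{\left(-10 \right)}}{-38} \right)}}{y} = \frac{968 \frac{\sqrt{25 - 10}}{-38}}{-17583} = 968 \sqrt{15} \left(- \frac{1}{38}\right) \left(- \frac{1}{17583}\right) = 968 \left(- \frac{\sqrt{15}}{38}\right) \left(- \frac{1}{17583}\right) = - \frac{484 \sqrt{15}}{19} \left(- \frac{1}{17583}\right) = \frac{484 \sqrt{15}}{334077}$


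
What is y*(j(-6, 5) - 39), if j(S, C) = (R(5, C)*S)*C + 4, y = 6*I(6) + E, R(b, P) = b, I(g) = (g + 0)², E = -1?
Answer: -39775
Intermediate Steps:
I(g) = g²
y = 215 (y = 6*6² - 1 = 6*36 - 1 = 216 - 1 = 215)
j(S, C) = 4 + 5*C*S (j(S, C) = (5*S)*C + 4 = 5*C*S + 4 = 4 + 5*C*S)
y*(j(-6, 5) - 39) = 215*((4 + 5*5*(-6)) - 39) = 215*((4 - 150) - 39) = 215*(-146 - 39) = 215*(-185) = -39775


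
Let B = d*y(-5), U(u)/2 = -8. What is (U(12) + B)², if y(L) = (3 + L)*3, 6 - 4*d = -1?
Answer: 2809/4 ≈ 702.25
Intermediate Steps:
d = 7/4 (d = 3/2 - ¼*(-1) = 3/2 + ¼ = 7/4 ≈ 1.7500)
y(L) = 9 + 3*L
U(u) = -16 (U(u) = 2*(-8) = -16)
B = -21/2 (B = 7*(9 + 3*(-5))/4 = 7*(9 - 15)/4 = (7/4)*(-6) = -21/2 ≈ -10.500)
(U(12) + B)² = (-16 - 21/2)² = (-53/2)² = 2809/4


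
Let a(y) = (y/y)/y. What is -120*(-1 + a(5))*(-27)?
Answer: -2592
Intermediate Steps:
a(y) = 1/y
-120*(-1 + a(5))*(-27) = -120*(-1 + 1/5)*(-27) = -120*(-1 + ⅕)*(-27) = -120*(-4)/5*(-27) = -30*(-16/5)*(-27) = 96*(-27) = -2592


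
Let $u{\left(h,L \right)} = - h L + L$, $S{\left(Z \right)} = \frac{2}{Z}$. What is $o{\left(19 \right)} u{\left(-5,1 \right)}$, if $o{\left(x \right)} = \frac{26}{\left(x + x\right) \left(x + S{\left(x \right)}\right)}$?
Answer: $\frac{26}{121} \approx 0.21488$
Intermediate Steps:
$u{\left(h,L \right)} = L - L h$ ($u{\left(h,L \right)} = - L h + L = L - L h$)
$o{\left(x \right)} = \frac{13}{x \left(x + \frac{2}{x}\right)}$ ($o{\left(x \right)} = \frac{26}{\left(x + x\right) \left(x + \frac{2}{x}\right)} = \frac{26}{2 x \left(x + \frac{2}{x}\right)} = 26 \frac{1}{2 x \left(x + \frac{2}{x}\right)} = \frac{13}{x \left(x + \frac{2}{x}\right)}$)
$o{\left(19 \right)} u{\left(-5,1 \right)} = \frac{13}{2 + 19^{2}} \cdot 1 \left(1 - -5\right) = \frac{13}{2 + 361} \cdot 1 \left(1 + 5\right) = \frac{13}{363} \cdot 1 \cdot 6 = 13 \cdot \frac{1}{363} \cdot 6 = \frac{13}{363} \cdot 6 = \frac{26}{121}$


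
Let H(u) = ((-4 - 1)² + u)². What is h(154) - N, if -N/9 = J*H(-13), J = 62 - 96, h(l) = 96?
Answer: -43968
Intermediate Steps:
H(u) = (25 + u)² (H(u) = ((-5)² + u)² = (25 + u)²)
J = -34
N = 44064 (N = -(-306)*(25 - 13)² = -(-306)*12² = -(-306)*144 = -9*(-4896) = 44064)
h(154) - N = 96 - 1*44064 = 96 - 44064 = -43968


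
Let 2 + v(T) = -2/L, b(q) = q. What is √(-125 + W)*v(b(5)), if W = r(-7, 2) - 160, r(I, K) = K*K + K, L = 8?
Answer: -27*I*√31/4 ≈ -37.582*I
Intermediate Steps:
v(T) = -9/4 (v(T) = -2 - 2/8 = -2 - 2*⅛ = -2 - ¼ = -9/4)
r(I, K) = K + K² (r(I, K) = K² + K = K + K²)
W = -154 (W = 2*(1 + 2) - 160 = 2*3 - 160 = 6 - 160 = -154)
√(-125 + W)*v(b(5)) = √(-125 - 154)*(-9/4) = √(-279)*(-9/4) = (3*I*√31)*(-9/4) = -27*I*√31/4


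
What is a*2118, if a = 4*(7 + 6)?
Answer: 110136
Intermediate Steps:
a = 52 (a = 4*13 = 52)
a*2118 = 52*2118 = 110136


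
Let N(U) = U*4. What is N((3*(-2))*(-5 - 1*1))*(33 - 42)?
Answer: -1296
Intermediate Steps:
N(U) = 4*U
N((3*(-2))*(-5 - 1*1))*(33 - 42) = (4*((3*(-2))*(-5 - 1*1)))*(33 - 42) = (4*(-6*(-5 - 1)))*(-9) = (4*(-6*(-6)))*(-9) = (4*36)*(-9) = 144*(-9) = -1296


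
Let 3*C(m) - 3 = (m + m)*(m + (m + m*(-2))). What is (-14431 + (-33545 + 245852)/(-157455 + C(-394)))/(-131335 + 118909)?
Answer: 2272430981/1956523404 ≈ 1.1615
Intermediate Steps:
C(m) = 1 (C(m) = 1 + ((m + m)*(m + (m + m*(-2))))/3 = 1 + ((2*m)*(m + (m - 2*m)))/3 = 1 + ((2*m)*(m - m))/3 = 1 + ((2*m)*0)/3 = 1 + (1/3)*0 = 1 + 0 = 1)
(-14431 + (-33545 + 245852)/(-157455 + C(-394)))/(-131335 + 118909) = (-14431 + (-33545 + 245852)/(-157455 + 1))/(-131335 + 118909) = (-14431 + 212307/(-157454))/(-12426) = (-14431 + 212307*(-1/157454))*(-1/12426) = (-14431 - 212307/157454)*(-1/12426) = -2272430981/157454*(-1/12426) = 2272430981/1956523404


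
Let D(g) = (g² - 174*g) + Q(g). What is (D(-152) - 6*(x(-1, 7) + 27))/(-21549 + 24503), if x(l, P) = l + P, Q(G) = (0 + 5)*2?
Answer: 3526/211 ≈ 16.711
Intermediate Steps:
Q(G) = 10 (Q(G) = 5*2 = 10)
x(l, P) = P + l
D(g) = 10 + g² - 174*g (D(g) = (g² - 174*g) + 10 = 10 + g² - 174*g)
(D(-152) - 6*(x(-1, 7) + 27))/(-21549 + 24503) = ((10 + (-152)² - 174*(-152)) - 6*((7 - 1) + 27))/(-21549 + 24503) = ((10 + 23104 + 26448) - 6*(6 + 27))/2954 = (49562 - 6*33)*(1/2954) = (49562 - 198)*(1/2954) = 49364*(1/2954) = 3526/211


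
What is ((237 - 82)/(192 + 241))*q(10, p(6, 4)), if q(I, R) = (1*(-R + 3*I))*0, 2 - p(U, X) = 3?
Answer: 0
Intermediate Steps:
p(U, X) = -1 (p(U, X) = 2 - 1*3 = 2 - 3 = -1)
q(I, R) = 0 (q(I, R) = (-R + 3*I)*0 = 0)
((237 - 82)/(192 + 241))*q(10, p(6, 4)) = ((237 - 82)/(192 + 241))*0 = (155/433)*0 = 0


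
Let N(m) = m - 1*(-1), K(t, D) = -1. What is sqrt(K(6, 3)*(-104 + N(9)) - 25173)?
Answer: I*sqrt(25079) ≈ 158.36*I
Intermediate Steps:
N(m) = 1 + m (N(m) = m + 1 = 1 + m)
sqrt(K(6, 3)*(-104 + N(9)) - 25173) = sqrt(-(-104 + (1 + 9)) - 25173) = sqrt(-(-104 + 10) - 25173) = sqrt(-1*(-94) - 25173) = sqrt(94 - 25173) = sqrt(-25079) = I*sqrt(25079)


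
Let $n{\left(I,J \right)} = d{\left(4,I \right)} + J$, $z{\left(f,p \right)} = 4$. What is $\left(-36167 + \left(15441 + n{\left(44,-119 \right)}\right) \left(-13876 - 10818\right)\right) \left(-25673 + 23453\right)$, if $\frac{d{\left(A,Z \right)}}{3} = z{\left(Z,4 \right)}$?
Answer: $840700597860$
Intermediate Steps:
$d{\left(A,Z \right)} = 12$ ($d{\left(A,Z \right)} = 3 \cdot 4 = 12$)
$n{\left(I,J \right)} = 12 + J$
$\left(-36167 + \left(15441 + n{\left(44,-119 \right)}\right) \left(-13876 - 10818\right)\right) \left(-25673 + 23453\right) = \left(-36167 + \left(15441 + \left(12 - 119\right)\right) \left(-13876 - 10818\right)\right) \left(-25673 + 23453\right) = \left(-36167 + \left(15441 - 107\right) \left(-24694\right)\right) \left(-2220\right) = \left(-36167 + 15334 \left(-24694\right)\right) \left(-2220\right) = \left(-36167 - 378657796\right) \left(-2220\right) = \left(-378693963\right) \left(-2220\right) = 840700597860$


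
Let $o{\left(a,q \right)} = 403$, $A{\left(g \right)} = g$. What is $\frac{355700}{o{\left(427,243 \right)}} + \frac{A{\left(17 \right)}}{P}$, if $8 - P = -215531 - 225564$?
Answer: $\frac{12069257227}{13674193} \approx 882.63$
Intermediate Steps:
$P = 441103$ ($P = 8 - \left(-215531 - 225564\right) = 8 - -441095 = 8 + 441095 = 441103$)
$\frac{355700}{o{\left(427,243 \right)}} + \frac{A{\left(17 \right)}}{P} = \frac{355700}{403} + \frac{17}{441103} = \frac{12069257227}{13674193}$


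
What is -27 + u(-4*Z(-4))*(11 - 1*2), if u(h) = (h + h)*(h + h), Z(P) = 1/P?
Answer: 9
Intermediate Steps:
u(h) = 4*h² (u(h) = (2*h)*(2*h) = 4*h²)
-27 + u(-4*Z(-4))*(11 - 1*2) = -27 + (4*(-4/(-4))²)*(11 - 1*2) = -27 + (4*(-4*(-¼))²)*(11 - 2) = -27 + (4*1²)*9 = -27 + (4*1)*9 = -27 + 4*9 = -27 + 36 = 9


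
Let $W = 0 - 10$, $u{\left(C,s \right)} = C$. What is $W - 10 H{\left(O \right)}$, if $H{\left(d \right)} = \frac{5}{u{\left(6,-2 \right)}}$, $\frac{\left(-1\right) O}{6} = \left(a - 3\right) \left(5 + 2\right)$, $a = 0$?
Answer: $- \frac{55}{3} \approx -18.333$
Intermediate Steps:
$O = 126$ ($O = - 6 \left(0 - 3\right) \left(5 + 2\right) = - 6 \left(\left(-3\right) 7\right) = \left(-6\right) \left(-21\right) = 126$)
$W = -10$ ($W = 0 - 10 = -10$)
$H{\left(d \right)} = \frac{5}{6}$
$W - 10 H{\left(O \right)} = -10 - \frac{25}{3} = - \frac{55}{3}$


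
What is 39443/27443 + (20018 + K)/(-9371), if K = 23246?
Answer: -817673599/257168353 ≈ -3.1795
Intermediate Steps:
39443/27443 + (20018 + K)/(-9371) = 39443/27443 + (20018 + 23246)/(-9371) = 39443*(1/27443) + 43264*(-1/9371) = 39443/27443 - 43264/9371 = -817673599/257168353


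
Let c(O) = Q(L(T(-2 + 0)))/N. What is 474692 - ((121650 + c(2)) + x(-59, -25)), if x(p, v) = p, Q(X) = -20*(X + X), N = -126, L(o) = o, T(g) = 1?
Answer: 22245343/63 ≈ 3.5310e+5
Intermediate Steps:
Q(X) = -40*X
c(O) = 20/63 (c(O) = -40*1/(-126) = -40*(-1/126) = 20/63)
474692 - ((121650 + c(2)) + x(-59, -25)) = 474692 - ((121650 + 20/63) - 59) = 474692 - (7663970/63 - 59) = 474692 - 1*7660253/63 = 474692 - 7660253/63 = 22245343/63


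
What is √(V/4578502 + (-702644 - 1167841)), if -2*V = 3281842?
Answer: I*√39210387067721102282/4578502 ≈ 1367.7*I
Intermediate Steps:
V = -1640921 (V = -½*3281842 = -1640921)
√(V/4578502 + (-702644 - 1167841)) = √(-1640921/4578502 + (-702644 - 1167841)) = √(-1640921*1/4578502 - 1870485) = √(-1640921/4578502 - 1870485) = √(-8564020954391/4578502) = I*√39210387067721102282/4578502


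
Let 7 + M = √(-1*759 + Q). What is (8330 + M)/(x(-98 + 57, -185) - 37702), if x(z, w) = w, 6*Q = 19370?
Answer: -8323/37887 - 4*√1389/113661 ≈ -0.22099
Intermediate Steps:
Q = 9685/3 (Q = (⅙)*19370 = 9685/3 ≈ 3228.3)
M = -7 + 4*√1389/3 (M = -7 + √(-1*759 + 9685/3) = -7 + √(-759 + 9685/3) = -7 + √(7408/3) = -7 + 4*√1389/3 ≈ 42.692)
(8330 + M)/(x(-98 + 57, -185) - 37702) = (8330 + (-7 + 4*√1389/3))/(-185 - 37702) = (8323 + 4*√1389/3)/(-37887) = (8323 + 4*√1389/3)*(-1/37887) = -8323/37887 - 4*√1389/113661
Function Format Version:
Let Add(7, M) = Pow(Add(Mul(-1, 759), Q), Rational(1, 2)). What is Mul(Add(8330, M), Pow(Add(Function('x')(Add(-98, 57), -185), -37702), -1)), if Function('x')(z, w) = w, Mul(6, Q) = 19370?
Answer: Add(Rational(-8323, 37887), Mul(Rational(-4, 113661), Pow(1389, Rational(1, 2)))) ≈ -0.22099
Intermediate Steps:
Q = Rational(9685, 3) (Q = Mul(Rational(1, 6), 19370) = Rational(9685, 3) ≈ 3228.3)
M = Add(-7, Mul(Rational(4, 3), Pow(1389, Rational(1, 2)))) (M = Add(-7, Pow(Add(Mul(-1, 759), Rational(9685, 3)), Rational(1, 2))) = Add(-7, Pow(Add(-759, Rational(9685, 3)), Rational(1, 2))) = Add(-7, Pow(Rational(7408, 3), Rational(1, 2))) = Add(-7, Mul(Rational(4, 3), Pow(1389, Rational(1, 2)))) ≈ 42.692)
Mul(Add(8330, M), Pow(Add(Function('x')(Add(-98, 57), -185), -37702), -1)) = Mul(Add(8330, Add(-7, Mul(Rational(4, 3), Pow(1389, Rational(1, 2))))), Pow(Add(-185, -37702), -1)) = Mul(Add(8323, Mul(Rational(4, 3), Pow(1389, Rational(1, 2)))), Pow(-37887, -1)) = Mul(Add(8323, Mul(Rational(4, 3), Pow(1389, Rational(1, 2)))), Rational(-1, 37887)) = Add(Rational(-8323, 37887), Mul(Rational(-4, 113661), Pow(1389, Rational(1, 2))))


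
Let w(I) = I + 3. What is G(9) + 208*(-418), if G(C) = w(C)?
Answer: -86932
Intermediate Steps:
w(I) = 3 + I
G(C) = 3 + C
G(9) + 208*(-418) = (3 + 9) + 208*(-418) = 12 - 86944 = -86932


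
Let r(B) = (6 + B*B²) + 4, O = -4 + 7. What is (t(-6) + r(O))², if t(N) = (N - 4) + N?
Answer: 441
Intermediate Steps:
O = 3
t(N) = -4 + 2*N (t(N) = (-4 + N) + N = -4 + 2*N)
r(B) = 10 + B³ (r(B) = (6 + B³) + 4 = 10 + B³)
(t(-6) + r(O))² = ((-4 + 2*(-6)) + (10 + 3³))² = ((-4 - 12) + (10 + 27))² = (-16 + 37)² = 21² = 441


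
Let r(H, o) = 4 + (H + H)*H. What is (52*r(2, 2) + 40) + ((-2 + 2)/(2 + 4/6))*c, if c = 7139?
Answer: 664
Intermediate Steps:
r(H, o) = 4 + 2*H² (r(H, o) = 4 + (2*H)*H = 4 + 2*H²)
(52*r(2, 2) + 40) + ((-2 + 2)/(2 + 4/6))*c = (52*(4 + 2*2²) + 40) + ((-2 + 2)/(2 + 4/6))*7139 = (52*(4 + 2*4) + 40) + (0/(2 + 4*(⅙)))*7139 = (52*(4 + 8) + 40) + (0/(2 + ⅔))*7139 = (52*12 + 40) + (0/(8/3))*7139 = (624 + 40) + (0*(3/8))*7139 = 664 + 0*7139 = 664 + 0 = 664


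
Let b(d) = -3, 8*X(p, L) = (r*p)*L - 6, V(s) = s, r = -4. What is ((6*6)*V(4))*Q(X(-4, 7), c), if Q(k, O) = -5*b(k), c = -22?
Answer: 2160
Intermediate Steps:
X(p, L) = -¾ - L*p/2 (X(p, L) = ((-4*p)*L - 6)/8 = (-4*L*p - 6)/8 = (-6 - 4*L*p)/8 = -¾ - L*p/2)
Q(k, O) = 15 (Q(k, O) = -5*(-3) = 15)
((6*6)*V(4))*Q(X(-4, 7), c) = ((6*6)*4)*15 = (36*4)*15 = 144*15 = 2160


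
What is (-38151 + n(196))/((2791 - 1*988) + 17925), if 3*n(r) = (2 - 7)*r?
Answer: -115433/59184 ≈ -1.9504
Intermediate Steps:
n(r) = -5*r/3 (n(r) = ((2 - 7)*r)/3 = (-5*r)/3 = -5*r/3)
(-38151 + n(196))/((2791 - 1*988) + 17925) = (-38151 - 5/3*196)/((2791 - 1*988) + 17925) = (-38151 - 980/3)/((2791 - 988) + 17925) = -115433/(3*(1803 + 17925)) = -115433/3/19728 = -115433/3*1/19728 = -115433/59184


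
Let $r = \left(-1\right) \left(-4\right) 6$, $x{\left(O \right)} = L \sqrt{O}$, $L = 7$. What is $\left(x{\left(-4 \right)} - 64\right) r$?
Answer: $-1536 + 336 i \approx -1536.0 + 336.0 i$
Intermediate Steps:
$x{\left(O \right)} = 7 \sqrt{O}$
$r = 24$ ($r = 4 \cdot 6 = 24$)
$\left(x{\left(-4 \right)} - 64\right) r = \left(7 \sqrt{-4} - 64\right) 24 = \left(7 \cdot 2 i - 64\right) 24 = \left(14 i - 64\right) 24 = \left(-64 + 14 i\right) 24 = -1536 + 336 i$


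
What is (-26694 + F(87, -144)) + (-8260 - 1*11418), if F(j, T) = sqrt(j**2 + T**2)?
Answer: -46372 + 3*sqrt(3145) ≈ -46204.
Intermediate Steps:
F(j, T) = sqrt(T**2 + j**2)
(-26694 + F(87, -144)) + (-8260 - 1*11418) = (-26694 + sqrt((-144)**2 + 87**2)) + (-8260 - 1*11418) = (-26694 + sqrt(20736 + 7569)) + (-8260 - 11418) = (-26694 + sqrt(28305)) - 19678 = (-26694 + 3*sqrt(3145)) - 19678 = -46372 + 3*sqrt(3145)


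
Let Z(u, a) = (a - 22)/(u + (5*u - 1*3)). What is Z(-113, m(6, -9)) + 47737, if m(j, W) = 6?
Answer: 32508913/681 ≈ 47737.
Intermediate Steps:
Z(u, a) = (-22 + a)/(-3 + 6*u) (Z(u, a) = (-22 + a)/(u + (5*u - 3)) = (-22 + a)/(u + (-3 + 5*u)) = (-22 + a)/(-3 + 6*u))
Z(-113, m(6, -9)) + 47737 = (-22 + 6)/(3*(-1 + 2*(-113))) + 47737 = (⅓)*(-16)/(-1 - 226) + 47737 = (⅓)*(-16)/(-227) + 47737 = (⅓)*(-1/227)*(-16) + 47737 = 16/681 + 47737 = 32508913/681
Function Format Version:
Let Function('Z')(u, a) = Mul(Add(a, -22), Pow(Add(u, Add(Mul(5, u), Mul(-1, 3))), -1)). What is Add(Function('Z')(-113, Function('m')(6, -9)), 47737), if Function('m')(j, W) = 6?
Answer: Rational(32508913, 681) ≈ 47737.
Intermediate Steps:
Function('Z')(u, a) = Mul(Pow(Add(-3, Mul(6, u)), -1), Add(-22, a)) (Function('Z')(u, a) = Mul(Add(-22, a), Pow(Add(u, Add(Mul(5, u), -3)), -1)) = Mul(Add(-22, a), Pow(Add(u, Add(-3, Mul(5, u))), -1)) = Mul(Add(-22, a), Pow(Add(-3, Mul(6, u)), -1)) = Mul(Pow(Add(-3, Mul(6, u)), -1), Add(-22, a)))
Add(Function('Z')(-113, Function('m')(6, -9)), 47737) = Add(Mul(Rational(1, 3), Pow(Add(-1, Mul(2, -113)), -1), Add(-22, 6)), 47737) = Add(Mul(Rational(1, 3), Pow(Add(-1, -226), -1), -16), 47737) = Add(Mul(Rational(1, 3), Pow(-227, -1), -16), 47737) = Add(Mul(Rational(1, 3), Rational(-1, 227), -16), 47737) = Add(Rational(16, 681), 47737) = Rational(32508913, 681)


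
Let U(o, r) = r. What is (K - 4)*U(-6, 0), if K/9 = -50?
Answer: 0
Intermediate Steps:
K = -450 (K = 9*(-50) = -450)
(K - 4)*U(-6, 0) = (-450 - 4)*0 = -454*0 = 0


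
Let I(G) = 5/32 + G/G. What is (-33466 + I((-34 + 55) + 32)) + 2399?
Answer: -994107/32 ≈ -31066.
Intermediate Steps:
I(G) = 37/32 (I(G) = 5*(1/32) + 1 = 5/32 + 1 = 37/32)
(-33466 + I((-34 + 55) + 32)) + 2399 = (-33466 + 37/32) + 2399 = -1070875/32 + 2399 = -994107/32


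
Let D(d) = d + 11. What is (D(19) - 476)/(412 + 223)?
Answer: -446/635 ≈ -0.70236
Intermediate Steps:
D(d) = 11 + d
(D(19) - 476)/(412 + 223) = ((11 + 19) - 476)/(412 + 223) = (30 - 476)/635 = -446*1/635 = -446/635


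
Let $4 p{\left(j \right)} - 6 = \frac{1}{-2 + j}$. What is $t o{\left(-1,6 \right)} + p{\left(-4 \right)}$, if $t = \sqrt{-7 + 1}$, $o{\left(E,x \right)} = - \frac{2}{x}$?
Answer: $\frac{35}{24} - \frac{i \sqrt{6}}{3} \approx 1.4583 - 0.8165 i$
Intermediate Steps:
$p{\left(j \right)} = \frac{3}{2} + \frac{1}{4 \left(-2 + j\right)}$
$t = i \sqrt{6}$ ($t = \sqrt{-6} = i \sqrt{6} \approx 2.4495 i$)
$t o{\left(-1,6 \right)} + p{\left(-4 \right)} = i \sqrt{6} \left(- \frac{2}{6}\right) + \frac{-11 + 6 \left(-4\right)}{4 \left(-2 - 4\right)} = i \sqrt{6} \left(\left(-2\right) \frac{1}{6}\right) + \frac{-11 - 24}{4 \left(-6\right)} = i \sqrt{6} \left(- \frac{1}{3}\right) + \frac{1}{4} \left(- \frac{1}{6}\right) \left(-35\right) = - \frac{i \sqrt{6}}{3} + \frac{35}{24} = \frac{35}{24} - \frac{i \sqrt{6}}{3}$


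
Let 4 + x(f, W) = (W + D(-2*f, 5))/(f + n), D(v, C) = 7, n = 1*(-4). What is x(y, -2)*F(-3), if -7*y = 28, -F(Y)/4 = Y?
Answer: -111/2 ≈ -55.500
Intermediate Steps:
F(Y) = -4*Y
y = -4 (y = -⅐*28 = -4)
n = -4
x(f, W) = -4 + (7 + W)/(-4 + f) (x(f, W) = -4 + (W + 7)/(f - 4) = -4 + (7 + W)/(-4 + f))
x(y, -2)*F(-3) = ((23 - 2 - 4*(-4))/(-4 - 4))*(-4*(-3)) = ((23 - 2 + 16)/(-8))*12 = -⅛*37*12 = -37/8*12 = -111/2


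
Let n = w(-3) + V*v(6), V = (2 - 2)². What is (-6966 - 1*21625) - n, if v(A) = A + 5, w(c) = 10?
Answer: -28601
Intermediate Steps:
v(A) = 5 + A
V = 0 (V = 0² = 0)
n = 10 (n = 10 + 0*(5 + 6) = 10 + 0*11 = 10 + 0 = 10)
(-6966 - 1*21625) - n = (-6966 - 1*21625) - 1*10 = (-6966 - 21625) - 10 = -28591 - 10 = -28601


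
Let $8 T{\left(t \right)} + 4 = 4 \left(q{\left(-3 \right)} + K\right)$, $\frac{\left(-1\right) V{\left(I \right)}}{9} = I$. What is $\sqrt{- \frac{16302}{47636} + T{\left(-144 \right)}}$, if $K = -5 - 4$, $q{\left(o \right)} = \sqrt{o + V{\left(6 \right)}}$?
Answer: $\frac{\sqrt{-3030626138 + 283648562 i \sqrt{57}}}{23818} \approx 0.77432 + 2.4376 i$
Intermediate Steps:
$V{\left(I \right)} = - 9 I$
$q{\left(o \right)} = \sqrt{-54 + o}$ ($q{\left(o \right)} = \sqrt{o - 54} = \sqrt{-54 + o}$)
$K = -9$ ($K = -5 - 4 = -9$)
$T{\left(t \right)} = -5 + \frac{i \sqrt{57}}{2}$ ($T{\left(t \right)} = - \frac{1}{2} + \frac{4 \left(\sqrt{-54 - 3} - 9\right)}{8} = - \frac{1}{2} + \frac{4 \left(\sqrt{-57} - 9\right)}{8} = - \frac{1}{2} + \frac{4 \left(i \sqrt{57} - 9\right)}{8} = - \frac{1}{2} + \frac{4 \left(-9 + i \sqrt{57}\right)}{8} = - \frac{1}{2} + \frac{-36 + 4 i \sqrt{57}}{8} = - \frac{1}{2} - \left(\frac{9}{2} - \frac{i \sqrt{57}}{2}\right) = -5 + \frac{i \sqrt{57}}{2}$)
$\sqrt{- \frac{16302}{47636} + T{\left(-144 \right)}} = \sqrt{- \frac{16302}{47636} - \left(5 - \frac{i \sqrt{57}}{2}\right)} = \sqrt{\left(-16302\right) \frac{1}{47636} - \left(5 - \frac{i \sqrt{57}}{2}\right)} = \sqrt{- \frac{8151}{23818} - \left(5 - \frac{i \sqrt{57}}{2}\right)} = \sqrt{- \frac{127241}{23818} + \frac{i \sqrt{57}}{2}}$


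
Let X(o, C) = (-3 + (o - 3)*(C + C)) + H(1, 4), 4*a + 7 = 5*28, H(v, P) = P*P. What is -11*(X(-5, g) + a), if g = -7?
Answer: -6963/4 ≈ -1740.8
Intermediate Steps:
H(v, P) = P²
a = 133/4 (a = -7/4 + (5*28)/4 = -7/4 + (¼)*140 = -7/4 + 35 = 133/4 ≈ 33.250)
X(o, C) = 13 + 2*C*(-3 + o) (X(o, C) = (-3 + (o - 3)*(C + C)) + 4² = (-3 + (-3 + o)*(2*C)) + 16 = (-3 + 2*C*(-3 + o)) + 16 = 13 + 2*C*(-3 + o))
-11*(X(-5, g) + a) = -11*((13 - 6*(-7) + 2*(-7)*(-5)) + 133/4) = -11*((13 + 42 + 70) + 133/4) = -11*(125 + 133/4) = -11*633/4 = -6963/4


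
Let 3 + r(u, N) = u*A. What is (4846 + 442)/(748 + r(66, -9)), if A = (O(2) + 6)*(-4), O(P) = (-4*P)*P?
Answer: 5288/3385 ≈ 1.5622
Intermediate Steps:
O(P) = -4*P²
A = 40 (A = (-4*2² + 6)*(-4) = (-4*4 + 6)*(-4) = (-16 + 6)*(-4) = -10*(-4) = 40)
r(u, N) = -3 + 40*u (r(u, N) = -3 + u*40 = -3 + 40*u)
(4846 + 442)/(748 + r(66, -9)) = (4846 + 442)/(748 + (-3 + 40*66)) = 5288/(748 + (-3 + 2640)) = 5288/(748 + 2637) = 5288/3385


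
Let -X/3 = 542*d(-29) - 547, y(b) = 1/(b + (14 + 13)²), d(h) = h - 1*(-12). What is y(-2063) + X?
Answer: 39063521/1334 ≈ 29283.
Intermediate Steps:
d(h) = 12 + h (d(h) = h + 12 = 12 + h)
y(b) = 1/(729 + b) (y(b) = 1/(b + 27²) = 1/(b + 729) = 1/(729 + b))
X = 29283 (X = -3*(542*(12 - 29) - 547) = -3*(542*(-17) - 547) = -3*(-9214 - 547) = -3*(-9761) = 29283)
y(-2063) + X = 1/(729 - 2063) + 29283 = 1/(-1334) + 29283 = -1/1334 + 29283 = 39063521/1334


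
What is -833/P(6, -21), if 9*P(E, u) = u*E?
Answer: 119/2 ≈ 59.500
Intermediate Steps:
P(E, u) = E*u/9 (P(E, u) = (u*E)/9 = (E*u)/9 = E*u/9)
-833/P(6, -21) = -833/((⅑)*6*(-21)) = -833/(-14) = -833*(-1/14) = 119/2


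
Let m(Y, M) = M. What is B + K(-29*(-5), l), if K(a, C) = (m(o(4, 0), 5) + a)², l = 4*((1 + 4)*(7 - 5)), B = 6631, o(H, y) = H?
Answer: 29131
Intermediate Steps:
l = 40 (l = 4*(5*2) = 4*10 = 40)
K(a, C) = (5 + a)²
B + K(-29*(-5), l) = 6631 + (5 - 29*(-5))² = 6631 + (5 + 145)² = 6631 + 150² = 6631 + 22500 = 29131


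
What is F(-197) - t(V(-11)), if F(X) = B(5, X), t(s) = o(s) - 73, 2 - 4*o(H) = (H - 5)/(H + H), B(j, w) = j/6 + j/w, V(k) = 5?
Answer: 43325/591 ≈ 73.308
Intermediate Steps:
B(j, w) = j/6 + j/w (B(j, w) = j*(1/6) + j/w = j/6 + j/w)
o(H) = 1/2 - (-5 + H)/(8*H) (o(H) = 1/2 - (H - 5)/(4*(H + H)) = 1/2 - (-5 + H)/(4*(2*H)) = 1/2 - (-5 + H)*1/(2*H)/4 = 1/2 - (-5 + H)/(8*H))
t(s) = -73 + (5 + 3*s)/(8*s) (t(s) = (5 + 3*s)/(8*s) - 73 = -73 + (5 + 3*s)/(8*s))
F(X) = 5/6 + 5/X (F(X) = (1/6)*5 + 5/X = 5/6 + 5/X)
F(-197) - t(V(-11)) = (5/6 + 5/(-197)) - (5 - 581*5)/(8*5) = (5/6 + 5*(-1/197)) - (5 - 2905)/(8*5) = (5/6 - 5/197) - (-2900)/(8*5) = 955/1182 - 1*(-145/2) = 955/1182 + 145/2 = 43325/591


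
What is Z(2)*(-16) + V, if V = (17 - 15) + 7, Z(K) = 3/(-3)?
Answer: 25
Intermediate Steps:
Z(K) = -1 (Z(K) = 3*(-⅓) = -1)
V = 9 (V = 2 + 7 = 9)
Z(2)*(-16) + V = -1*(-16) + 9 = 16 + 9 = 25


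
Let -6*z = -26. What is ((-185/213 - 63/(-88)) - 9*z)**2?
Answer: 538575451129/351337536 ≈ 1532.9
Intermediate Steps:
z = 13/3 (z = -1/6*(-26) = 13/3 ≈ 4.3333)
((-185/213 - 63/(-88)) - 9*z)**2 = ((-185/213 - 63/(-88)) - 9*13/3)**2 = ((-185*1/213 - 63*(-1/88)) - 39)**2 = ((-185/213 + 63/88) - 39)**2 = (-2861/18744 - 39)**2 = (-733877/18744)**2 = 538575451129/351337536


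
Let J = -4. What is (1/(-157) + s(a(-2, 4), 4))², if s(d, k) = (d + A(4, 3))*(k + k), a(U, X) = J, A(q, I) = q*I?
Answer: 100942209/24649 ≈ 4095.2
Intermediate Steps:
A(q, I) = I*q
a(U, X) = -4
s(d, k) = 2*k*(12 + d) (s(d, k) = (d + 3*4)*(k + k) = (d + 12)*(2*k) = (12 + d)*(2*k) = 2*k*(12 + d))
(1/(-157) + s(a(-2, 4), 4))² = (1/(-157) + 2*4*(12 - 4))² = (-1/157 + 2*4*8)² = (-1/157 + 64)² = (10047/157)² = 100942209/24649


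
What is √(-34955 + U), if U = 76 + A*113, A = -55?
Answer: 3*I*√4566 ≈ 202.72*I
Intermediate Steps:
U = -6139 (U = 76 - 55*113 = 76 - 6215 = -6139)
√(-34955 + U) = √(-34955 - 6139) = √(-41094) = 3*I*√4566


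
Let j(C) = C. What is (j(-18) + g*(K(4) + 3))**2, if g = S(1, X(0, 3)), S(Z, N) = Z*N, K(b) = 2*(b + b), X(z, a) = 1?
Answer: 1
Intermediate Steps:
K(b) = 4*b (K(b) = 2*(2*b) = 4*b)
S(Z, N) = N*Z
g = 1 (g = 1*1 = 1)
(j(-18) + g*(K(4) + 3))**2 = (-18 + 1*(4*4 + 3))**2 = (-18 + 1*(16 + 3))**2 = (-18 + 1*19)**2 = (-18 + 19)**2 = 1**2 = 1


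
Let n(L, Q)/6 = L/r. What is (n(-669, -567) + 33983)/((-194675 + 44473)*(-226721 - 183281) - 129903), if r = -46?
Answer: 783616/1416408781523 ≈ 5.5324e-7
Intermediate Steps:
n(L, Q) = -3*L/23 (n(L, Q) = 6*(L/(-46)) = 6*(L*(-1/46)) = 6*(-L/46) = -3*L/23)
(n(-669, -567) + 33983)/((-194675 + 44473)*(-226721 - 183281) - 129903) = (-3/23*(-669) + 33983)/((-194675 + 44473)*(-226721 - 183281) - 129903) = (2007/23 + 33983)/(-150202*(-410002) - 129903) = 783616/(23*(61583120404 - 129903)) = (783616/23)/61582990501 = (783616/23)*(1/61582990501) = 783616/1416408781523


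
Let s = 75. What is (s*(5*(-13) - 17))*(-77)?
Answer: 473550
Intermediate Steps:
(s*(5*(-13) - 17))*(-77) = (75*(5*(-13) - 17))*(-77) = (75*(-65 - 17))*(-77) = (75*(-82))*(-77) = -6150*(-77) = 473550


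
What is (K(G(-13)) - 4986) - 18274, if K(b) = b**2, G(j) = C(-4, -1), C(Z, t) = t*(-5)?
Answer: -23235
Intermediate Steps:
C(Z, t) = -5*t
G(j) = 5 (G(j) = -5*(-1) = 5)
(K(G(-13)) - 4986) - 18274 = (5**2 - 4986) - 18274 = (25 - 4986) - 18274 = -4961 - 18274 = -23235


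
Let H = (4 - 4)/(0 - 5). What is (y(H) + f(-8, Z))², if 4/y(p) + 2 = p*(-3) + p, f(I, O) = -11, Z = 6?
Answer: 169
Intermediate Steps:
H = 0 (H = 0/(-5) = 0*(-⅕) = 0)
y(p) = 4/(-2 - 2*p) (y(p) = 4/(-2 + (p*(-3) + p)) = 4/(-2 + (-3*p + p)) = 4/(-2 - 2*p))
(y(H) + f(-8, Z))² = (-2/(1 + 0) - 11)² = (-2/1 - 11)² = (-2*1 - 11)² = (-2 - 11)² = (-13)² = 169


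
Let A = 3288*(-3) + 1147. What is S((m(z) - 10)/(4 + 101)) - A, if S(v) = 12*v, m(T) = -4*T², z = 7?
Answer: 304271/35 ≈ 8693.5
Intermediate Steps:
A = -8717 (A = -9864 + 1147 = -8717)
S((m(z) - 10)/(4 + 101)) - A = 12*((-4*7² - 10)/(4 + 101)) - 1*(-8717) = 12*((-4*49 - 10)/105) + 8717 = 12*((-196 - 10)*(1/105)) + 8717 = 12*(-206*1/105) + 8717 = 12*(-206/105) + 8717 = -824/35 + 8717 = 304271/35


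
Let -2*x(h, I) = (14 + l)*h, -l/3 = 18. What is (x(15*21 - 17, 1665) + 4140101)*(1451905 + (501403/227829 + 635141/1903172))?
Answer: 372875329360814187686435/61942539084 ≈ 6.0197e+12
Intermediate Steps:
l = -54 (l = -3*18 = -54)
x(h, I) = 20*h (x(h, I) = -(14 - 54)*h/2 = -(-20)*h = 20*h)
(x(15*21 - 17, 1665) + 4140101)*(1451905 + (501403/227829 + 635141/1903172)) = (20*(15*21 - 17) + 4140101)*(1451905 + (501403/227829 + 635141/1903172)) = (20*(315 - 17) + 4140101)*(1451905 + (501403*(1/227829) + 635141*(1/1903172))) = (20*298 + 4140101)*(1451905 + (71629/32547 + 635141/1903172)) = (5960 + 4140101)*(1451905 + 156994241315/61942539084) = 4146061*(89934839202996335/61942539084) = 372875329360814187686435/61942539084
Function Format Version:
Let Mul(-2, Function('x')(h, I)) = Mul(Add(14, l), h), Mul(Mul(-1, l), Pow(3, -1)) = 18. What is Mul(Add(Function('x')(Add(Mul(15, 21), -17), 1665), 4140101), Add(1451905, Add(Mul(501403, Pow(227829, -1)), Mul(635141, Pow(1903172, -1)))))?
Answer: Rational(372875329360814187686435, 61942539084) ≈ 6.0197e+12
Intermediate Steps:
l = -54 (l = Mul(-3, 18) = -54)
Function('x')(h, I) = Mul(20, h) (Function('x')(h, I) = Mul(Rational(-1, 2), Mul(Add(14, -54), h)) = Mul(Rational(-1, 2), Mul(-40, h)) = Mul(20, h))
Mul(Add(Function('x')(Add(Mul(15, 21), -17), 1665), 4140101), Add(1451905, Add(Mul(501403, Pow(227829, -1)), Mul(635141, Pow(1903172, -1))))) = Mul(Add(Mul(20, Add(Mul(15, 21), -17)), 4140101), Add(1451905, Add(Mul(501403, Pow(227829, -1)), Mul(635141, Pow(1903172, -1))))) = Mul(Add(Mul(20, Add(315, -17)), 4140101), Add(1451905, Add(Mul(501403, Rational(1, 227829)), Mul(635141, Rational(1, 1903172))))) = Mul(Add(Mul(20, 298), 4140101), Add(1451905, Add(Rational(71629, 32547), Rational(635141, 1903172)))) = Mul(Add(5960, 4140101), Add(1451905, Rational(156994241315, 61942539084))) = Mul(4146061, Rational(89934839202996335, 61942539084)) = Rational(372875329360814187686435, 61942539084)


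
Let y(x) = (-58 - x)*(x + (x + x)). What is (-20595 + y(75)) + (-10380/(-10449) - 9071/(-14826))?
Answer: -869572421969/17212986 ≈ -50518.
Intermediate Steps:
y(x) = 3*x*(-58 - x) (y(x) = (-58 - x)*(x + 2*x) = (-58 - x)*(3*x) = 3*x*(-58 - x))
(-20595 + y(75)) + (-10380/(-10449) - 9071/(-14826)) = (-20595 - 3*75*(58 + 75)) + (-10380/(-10449) - 9071/(-14826)) = (-20595 - 3*75*133) + (-10380*(-1/10449) - 9071*(-1/14826)) = (-20595 - 29925) + (3460/3483 + 9071/14826) = -50520 + 27630751/17212986 = -869572421969/17212986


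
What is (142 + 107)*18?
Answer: 4482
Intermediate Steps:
(142 + 107)*18 = 249*18 = 4482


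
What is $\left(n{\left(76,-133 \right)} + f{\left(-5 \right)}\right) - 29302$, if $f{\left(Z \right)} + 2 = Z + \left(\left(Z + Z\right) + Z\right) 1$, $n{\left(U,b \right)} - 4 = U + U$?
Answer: $-29168$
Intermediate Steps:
$n{\left(U,b \right)} = 4 + 2 U$ ($n{\left(U,b \right)} = 4 + \left(U + U\right) = 4 + 2 U$)
$f{\left(Z \right)} = -2 + 4 Z$ ($f{\left(Z \right)} = -2 + \left(Z + \left(\left(Z + Z\right) + Z\right) 1\right) = -2 + \left(Z + \left(2 Z + Z\right) 1\right) = -2 + \left(Z + 3 Z 1\right) = -2 + \left(Z + 3 Z\right) = -2 + 4 Z$)
$\left(n{\left(76,-133 \right)} + f{\left(-5 \right)}\right) - 29302 = \left(\left(4 + 2 \cdot 76\right) + \left(-2 + 4 \left(-5\right)\right)\right) - 29302 = \left(\left(4 + 152\right) - 22\right) - 29302 = \left(156 - 22\right) - 29302 = 134 - 29302 = -29168$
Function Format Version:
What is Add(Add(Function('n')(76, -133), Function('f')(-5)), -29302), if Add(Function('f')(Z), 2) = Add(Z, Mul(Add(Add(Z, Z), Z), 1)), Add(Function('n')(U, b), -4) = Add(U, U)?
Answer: -29168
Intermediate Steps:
Function('n')(U, b) = Add(4, Mul(2, U)) (Function('n')(U, b) = Add(4, Add(U, U)) = Add(4, Mul(2, U)))
Function('f')(Z) = Add(-2, Mul(4, Z)) (Function('f')(Z) = Add(-2, Add(Z, Mul(Add(Add(Z, Z), Z), 1))) = Add(-2, Add(Z, Mul(Add(Mul(2, Z), Z), 1))) = Add(-2, Add(Z, Mul(Mul(3, Z), 1))) = Add(-2, Add(Z, Mul(3, Z))) = Add(-2, Mul(4, Z)))
Add(Add(Function('n')(76, -133), Function('f')(-5)), -29302) = Add(Add(Add(4, Mul(2, 76)), Add(-2, Mul(4, -5))), -29302) = Add(Add(Add(4, 152), Add(-2, -20)), -29302) = Add(Add(156, -22), -29302) = Add(134, -29302) = -29168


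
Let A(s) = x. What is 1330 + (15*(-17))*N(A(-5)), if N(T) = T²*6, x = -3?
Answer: -12440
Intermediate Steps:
A(s) = -3
N(T) = 6*T²
1330 + (15*(-17))*N(A(-5)) = 1330 + (15*(-17))*(6*(-3)²) = 1330 - 1530*9 = 1330 - 255*54 = 1330 - 13770 = -12440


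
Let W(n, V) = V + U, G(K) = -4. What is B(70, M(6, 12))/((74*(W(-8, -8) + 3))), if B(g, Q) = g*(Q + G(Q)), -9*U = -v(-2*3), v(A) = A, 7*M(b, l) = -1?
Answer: 435/629 ≈ 0.69157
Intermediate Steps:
M(b, l) = -⅐ (M(b, l) = (⅐)*(-1) = -⅐)
U = -⅔ (U = -(-1)*(-2*3)/9 = -(-1)*(-6)/9 = -⅑*6 = -⅔ ≈ -0.66667)
W(n, V) = -⅔ + V (W(n, V) = V - ⅔ = -⅔ + V)
B(g, Q) = g*(-4 + Q) (B(g, Q) = g*(Q - 4) = g*(-4 + Q))
B(70, M(6, 12))/((74*(W(-8, -8) + 3))) = (70*(-4 - ⅐))/((74*((-⅔ - 8) + 3))) = (70*(-29/7))/((74*(-26/3 + 3))) = -290/(74*(-17/3)) = -290/(-1258/3) = -290*(-3/1258) = 435/629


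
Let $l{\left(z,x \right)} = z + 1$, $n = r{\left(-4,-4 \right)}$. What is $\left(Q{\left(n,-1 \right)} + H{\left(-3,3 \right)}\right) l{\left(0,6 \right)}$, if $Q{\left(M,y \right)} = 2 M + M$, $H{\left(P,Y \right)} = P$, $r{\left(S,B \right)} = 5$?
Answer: $12$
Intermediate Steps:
$n = 5$
$l{\left(z,x \right)} = 1 + z$
$Q{\left(M,y \right)} = 3 M$
$\left(Q{\left(n,-1 \right)} + H{\left(-3,3 \right)}\right) l{\left(0,6 \right)} = \left(3 \cdot 5 - 3\right) \left(1 + 0\right) = \left(15 - 3\right) 1 = 12 \cdot 1 = 12$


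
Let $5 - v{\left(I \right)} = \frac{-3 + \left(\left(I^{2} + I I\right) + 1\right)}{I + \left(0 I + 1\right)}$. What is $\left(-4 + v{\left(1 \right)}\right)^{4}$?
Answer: $1$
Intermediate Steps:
$v{\left(I \right)} = 5 - \frac{-2 + 2 I^{2}}{1 + I}$ ($v{\left(I \right)} = 5 - \frac{-3 + \left(\left(I^{2} + I I\right) + 1\right)}{I + \left(0 I + 1\right)} = 5 - \frac{-3 + \left(\left(I^{2} + I^{2}\right) + 1\right)}{I + \left(0 + 1\right)} = 5 - \frac{-3 + \left(2 I^{2} + 1\right)}{I + 1} = 5 - \frac{-3 + \left(1 + 2 I^{2}\right)}{1 + I} = 5 - \frac{-2 + 2 I^{2}}{1 + I}$)
$\left(-4 + v{\left(1 \right)}\right)^{4} = \left(-4 + \left(7 - 2\right)\right)^{4} = \left(-4 + 5\right)^{4} = 1^{4} = 1$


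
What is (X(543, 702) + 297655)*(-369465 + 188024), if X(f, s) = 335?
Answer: -54067603590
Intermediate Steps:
(X(543, 702) + 297655)*(-369465 + 188024) = (335 + 297655)*(-369465 + 188024) = 297990*(-181441) = -54067603590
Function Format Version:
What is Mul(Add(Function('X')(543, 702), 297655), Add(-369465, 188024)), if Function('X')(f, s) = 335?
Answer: -54067603590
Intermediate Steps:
Mul(Add(Function('X')(543, 702), 297655), Add(-369465, 188024)) = Mul(Add(335, 297655), Add(-369465, 188024)) = Mul(297990, -181441) = -54067603590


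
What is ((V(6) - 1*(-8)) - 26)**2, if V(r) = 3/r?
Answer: 1225/4 ≈ 306.25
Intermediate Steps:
((V(6) - 1*(-8)) - 26)**2 = ((3/6 - 1*(-8)) - 26)**2 = ((3*(1/6) + 8) - 26)**2 = ((1/2 + 8) - 26)**2 = (17/2 - 26)**2 = (-35/2)**2 = 1225/4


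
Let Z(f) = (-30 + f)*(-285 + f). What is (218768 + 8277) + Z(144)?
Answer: 210971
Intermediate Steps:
Z(f) = (-285 + f)*(-30 + f)
(218768 + 8277) + Z(144) = (218768 + 8277) + (8550 + 144**2 - 315*144) = 227045 + (8550 + 20736 - 45360) = 227045 - 16074 = 210971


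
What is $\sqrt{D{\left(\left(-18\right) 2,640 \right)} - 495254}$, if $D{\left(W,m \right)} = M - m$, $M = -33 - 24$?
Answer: $i \sqrt{495951} \approx 704.24 i$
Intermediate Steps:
$M = -57$ ($M = -33 - 24 = -57$)
$D{\left(W,m \right)} = -57 - m$
$\sqrt{D{\left(\left(-18\right) 2,640 \right)} - 495254} = \sqrt{\left(-57 - 640\right) - 495254} = \sqrt{-697 - 495254} = \sqrt{-495951} = i \sqrt{495951}$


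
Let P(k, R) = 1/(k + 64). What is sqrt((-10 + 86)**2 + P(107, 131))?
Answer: sqrt(18766243)/57 ≈ 76.000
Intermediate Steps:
P(k, R) = 1/(64 + k)
sqrt((-10 + 86)**2 + P(107, 131)) = sqrt((-10 + 86)**2 + 1/(64 + 107)) = sqrt(76**2 + 1/171) = sqrt(5776 + 1/171) = sqrt(987697/171) = sqrt(18766243)/57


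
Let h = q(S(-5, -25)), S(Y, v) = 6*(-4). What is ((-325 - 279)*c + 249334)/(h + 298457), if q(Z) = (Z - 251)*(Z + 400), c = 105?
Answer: 185914/195057 ≈ 0.95313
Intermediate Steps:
S(Y, v) = -24
q(Z) = (-251 + Z)*(400 + Z)
h = -103400 (h = -100400 + (-24)² + 149*(-24) = -100400 + 576 - 3576 = -103400)
((-325 - 279)*c + 249334)/(h + 298457) = ((-325 - 279)*105 + 249334)/(-103400 + 298457) = (-604*105 + 249334)/195057 = (-63420 + 249334)*(1/195057) = 185914*(1/195057) = 185914/195057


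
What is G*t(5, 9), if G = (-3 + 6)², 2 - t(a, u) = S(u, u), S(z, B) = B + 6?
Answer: -117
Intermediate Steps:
S(z, B) = 6 + B
t(a, u) = -4 - u (t(a, u) = 2 - (6 + u) = 2 + (-6 - u) = -4 - u)
G = 9 (G = 3² = 9)
G*t(5, 9) = 9*(-4 - 1*9) = 9*(-4 - 9) = 9*(-13) = -117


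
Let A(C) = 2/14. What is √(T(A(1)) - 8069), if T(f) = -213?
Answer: I*√8282 ≈ 91.005*I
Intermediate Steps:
A(C) = ⅐ (A(C) = 2*(1/14) = ⅐)
√(T(A(1)) - 8069) = √(-213 - 8069) = √(-8282) = I*√8282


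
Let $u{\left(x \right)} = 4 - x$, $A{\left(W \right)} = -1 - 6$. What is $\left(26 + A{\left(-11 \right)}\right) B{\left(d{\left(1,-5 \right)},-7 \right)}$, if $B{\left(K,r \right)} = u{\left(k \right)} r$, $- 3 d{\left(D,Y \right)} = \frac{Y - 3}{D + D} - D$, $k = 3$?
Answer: $-133$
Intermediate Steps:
$A{\left(W \right)} = -7$
$d{\left(D,Y \right)} = \frac{D}{3} - \frac{-3 + Y}{6 D}$ ($d{\left(D,Y \right)} = - \frac{\frac{Y - 3}{D + D} - D}{3} = - \frac{\frac{-3 + Y}{2 D} - D}{3} = - \frac{- D + \frac{-3 + Y}{2 D}}{3} = \frac{D}{3} - \frac{-3 + Y}{6 D}$)
$B{\left(K,r \right)} = r$ ($B{\left(K,r \right)} = \left(4 - 3\right) r = 1 r = r$)
$\left(26 + A{\left(-11 \right)}\right) B{\left(d{\left(1,-5 \right)},-7 \right)} = \left(26 - 7\right) \left(-7\right) = 19 \left(-7\right) = -133$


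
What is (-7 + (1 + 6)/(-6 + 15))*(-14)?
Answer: 784/9 ≈ 87.111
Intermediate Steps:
(-7 + (1 + 6)/(-6 + 15))*(-14) = (-7 + 7/9)*(-14) = -56/9*(-14) = 784/9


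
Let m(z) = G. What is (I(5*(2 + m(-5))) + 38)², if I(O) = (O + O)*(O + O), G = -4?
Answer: 191844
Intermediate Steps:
m(z) = -4
I(O) = 4*O² (I(O) = (2*O)*(2*O) = 4*O²)
(I(5*(2 + m(-5))) + 38)² = (4*(5*(2 - 4))² + 38)² = (4*(5*(-2))² + 38)² = (4*(-10)² + 38)² = (4*100 + 38)² = (400 + 38)² = 438² = 191844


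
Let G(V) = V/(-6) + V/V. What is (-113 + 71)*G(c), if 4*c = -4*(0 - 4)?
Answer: -14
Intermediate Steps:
c = 4 (c = (-4*(0 - 4))/4 = (-4*(-4))/4 = (¼)*16 = 4)
G(V) = 1 - V/6 (G(V) = V*(-⅙) + 1 = -V/6 + 1 = 1 - V/6)
(-113 + 71)*G(c) = (-113 + 71)*(1 - ⅙*4) = -42*(1 - ⅔) = -42*⅓ = -14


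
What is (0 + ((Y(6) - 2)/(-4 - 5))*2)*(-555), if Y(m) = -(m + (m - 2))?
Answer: -1480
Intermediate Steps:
Y(m) = 2 - 2*m (Y(m) = -(m + (-2 + m)) = -(-2 + 2*m) = 2 - 2*m)
(0 + ((Y(6) - 2)/(-4 - 5))*2)*(-555) = (0 + (((2 - 2*6) - 2)/(-4 - 5))*2)*(-555) = (0 + (((2 - 12) - 2)/(-9))*2)*(-555) = (0 + ((-10 - 2)*(-⅑))*2)*(-555) = (0 - 12*(-⅑)*2)*(-555) = (0 + (4/3)*2)*(-555) = (0 + 8/3)*(-555) = (8/3)*(-555) = -1480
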